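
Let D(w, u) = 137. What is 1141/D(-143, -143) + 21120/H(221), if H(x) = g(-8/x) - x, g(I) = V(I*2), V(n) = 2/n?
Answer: -6959357/90831 ≈ -76.619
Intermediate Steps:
g(I) = 1/I (g(I) = 2/((I*2)) = 2/((2*I)) = 2*(1/(2*I)) = 1/I)
H(x) = -9*x/8 (H(x) = 1/(-8/x) - x = -x/8 - x = -9*x/8)
1141/D(-143, -143) + 21120/H(221) = 1141/137 + 21120/((-9/8*221)) = 1141*(1/137) + 21120/(-1989/8) = 1141/137 + 21120*(-8/1989) = 1141/137 - 56320/663 = -6959357/90831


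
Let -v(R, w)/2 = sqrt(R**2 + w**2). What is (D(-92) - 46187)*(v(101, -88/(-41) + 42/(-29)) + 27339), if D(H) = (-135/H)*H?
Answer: -1266397158 + 92644*sqrt(14422056821)/1189 ≈ -1.2570e+9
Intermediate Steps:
v(R, w) = -2*sqrt(R**2 + w**2)
D(H) = -135
(D(-92) - 46187)*(v(101, -88/(-41) + 42/(-29)) + 27339) = (-135 - 46187)*(-2*sqrt(101**2 + (-88/(-41) + 42/(-29))**2) + 27339) = -46322*(-2*sqrt(10201 + (-88*(-1/41) + 42*(-1/29))**2) + 27339) = -46322*(-2*sqrt(10201 + (88/41 - 42/29)**2) + 27339) = -46322*(-2*sqrt(10201 + (830/1189)**2) + 27339) = -46322*(-2*sqrt(10201 + 688900/1413721) + 27339) = -46322*(-2*sqrt(14422056821)/1189 + 27339) = -46322*(27339 - 2*sqrt(14422056821)/1189) = -1266397158 + 92644*sqrt(14422056821)/1189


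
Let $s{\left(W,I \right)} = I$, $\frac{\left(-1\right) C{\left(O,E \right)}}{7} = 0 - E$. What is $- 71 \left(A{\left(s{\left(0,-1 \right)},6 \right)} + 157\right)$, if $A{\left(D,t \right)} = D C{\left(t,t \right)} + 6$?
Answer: $-8591$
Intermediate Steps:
$C{\left(O,E \right)} = 7 E$ ($C{\left(O,E \right)} = - 7 \left(0 - E\right) = - 7 \left(- E\right) = 7 E$)
$A{\left(D,t \right)} = 6 + 7 D t$ ($A{\left(D,t \right)} = D 7 t + 6 = 7 D t + 6 = 6 + 7 D t$)
$- 71 \left(A{\left(s{\left(0,-1 \right)},6 \right)} + 157\right) = - 71 \left(\left(6 + 7 \left(-1\right) 6\right) + 157\right) = - 71 \left(\left(6 - 42\right) + 157\right) = - 71 \left(-36 + 157\right) = \left(-71\right) 121 = -8591$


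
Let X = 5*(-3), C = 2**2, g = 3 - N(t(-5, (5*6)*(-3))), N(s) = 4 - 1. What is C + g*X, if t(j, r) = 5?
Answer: 4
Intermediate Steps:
N(s) = 3
g = 0 (g = 3 - 1*3 = 3 - 3 = 0)
C = 4
X = -15
C + g*X = 4 + 0*(-15) = 4 + 0 = 4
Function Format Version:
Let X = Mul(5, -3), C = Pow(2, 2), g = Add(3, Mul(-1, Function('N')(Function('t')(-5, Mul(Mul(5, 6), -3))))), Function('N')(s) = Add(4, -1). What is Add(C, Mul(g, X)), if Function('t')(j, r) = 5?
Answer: 4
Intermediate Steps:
Function('N')(s) = 3
g = 0 (g = Add(3, Mul(-1, 3)) = Add(3, -3) = 0)
C = 4
X = -15
Add(C, Mul(g, X)) = Add(4, Mul(0, -15)) = Add(4, 0) = 4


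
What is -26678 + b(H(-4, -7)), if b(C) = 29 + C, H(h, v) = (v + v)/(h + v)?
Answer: -293125/11 ≈ -26648.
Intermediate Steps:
H(h, v) = 2*v/(h + v) (H(h, v) = (2*v)/(h + v) = 2*v/(h + v))
-26678 + b(H(-4, -7)) = -26678 + (29 + 2*(-7)/(-4 - 7)) = -26678 + (29 + 2*(-7)/(-11)) = -26678 + (29 + 2*(-7)*(-1/11)) = -26678 + (29 + 14/11) = -26678 + 333/11 = -293125/11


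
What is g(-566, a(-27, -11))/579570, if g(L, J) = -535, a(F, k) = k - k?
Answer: -107/115914 ≈ -0.00092310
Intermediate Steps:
a(F, k) = 0
g(-566, a(-27, -11))/579570 = -535/579570 = -535*1/579570 = -107/115914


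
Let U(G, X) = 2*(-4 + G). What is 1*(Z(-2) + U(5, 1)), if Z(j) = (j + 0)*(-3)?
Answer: 8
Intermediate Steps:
U(G, X) = -8 + 2*G
Z(j) = -3*j (Z(j) = j*(-3) = -3*j)
1*(Z(-2) + U(5, 1)) = 1*(-3*(-2) + (-8 + 2*5)) = 1*(6 + (-8 + 10)) = 1*(6 + 2) = 1*8 = 8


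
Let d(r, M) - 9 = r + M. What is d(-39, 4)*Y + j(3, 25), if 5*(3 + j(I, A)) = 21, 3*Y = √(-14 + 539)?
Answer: 6/5 - 130*√21/3 ≈ -197.38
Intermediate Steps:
Y = 5*√21/3 (Y = √(-14 + 539)/3 = √525/3 = (5*√21)/3 = 5*√21/3 ≈ 7.6376)
d(r, M) = 9 + M + r (d(r, M) = 9 + (r + M) = 9 + (M + r) = 9 + M + r)
j(I, A) = 6/5 (j(I, A) = -3 + (⅕)*21 = -3 + 21/5 = 6/5)
d(-39, 4)*Y + j(3, 25) = (9 + 4 - 39)*(5*√21/3) + 6/5 = -130*√21/3 + 6/5 = 6/5 - 130*√21/3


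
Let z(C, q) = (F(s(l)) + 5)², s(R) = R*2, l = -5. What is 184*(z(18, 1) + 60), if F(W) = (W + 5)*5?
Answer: 84640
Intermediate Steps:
s(R) = 2*R
F(W) = 25 + 5*W (F(W) = (5 + W)*5 = 25 + 5*W)
z(C, q) = 400 (z(C, q) = ((25 + 5*(2*(-5))) + 5)² = ((25 + 5*(-10)) + 5)² = ((25 - 50) + 5)² = (-25 + 5)² = (-20)² = 400)
184*(z(18, 1) + 60) = 184*(400 + 60) = 184*460 = 84640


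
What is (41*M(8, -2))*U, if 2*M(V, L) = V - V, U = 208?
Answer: 0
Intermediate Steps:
M(V, L) = 0 (M(V, L) = (V - V)/2 = (½)*0 = 0)
(41*M(8, -2))*U = (41*0)*208 = 0*208 = 0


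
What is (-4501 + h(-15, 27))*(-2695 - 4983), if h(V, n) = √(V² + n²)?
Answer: 34558678 - 23034*√106 ≈ 3.4322e+7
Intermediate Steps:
(-4501 + h(-15, 27))*(-2695 - 4983) = (-4501 + √((-15)² + 27²))*(-2695 - 4983) = (-4501 + √(225 + 729))*(-7678) = (-4501 + √954)*(-7678) = (-4501 + 3*√106)*(-7678) = 34558678 - 23034*√106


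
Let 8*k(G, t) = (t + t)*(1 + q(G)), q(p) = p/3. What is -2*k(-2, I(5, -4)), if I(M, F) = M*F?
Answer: 10/3 ≈ 3.3333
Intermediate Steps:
q(p) = p/3 (q(p) = p*(1/3) = p/3)
I(M, F) = F*M
k(G, t) = t*(1 + G/3)/4 (k(G, t) = ((t + t)*(1 + G/3))/8 = ((2*t)*(1 + G/3))/8 = (2*t*(1 + G/3))/8 = t*(1 + G/3)/4)
-2*k(-2, I(5, -4)) = -(-4*5)*(3 - 2)/6 = -(-20)/6 = -2*(-5/3) = 10/3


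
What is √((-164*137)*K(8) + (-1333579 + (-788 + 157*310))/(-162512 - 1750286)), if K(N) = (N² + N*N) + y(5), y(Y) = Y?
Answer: I*√10933373299137769970/1912798 ≈ 1728.7*I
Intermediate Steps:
K(N) = 5 + 2*N² (K(N) = (N² + N*N) + 5 = (N² + N²) + 5 = 2*N² + 5 = 5 + 2*N²)
√((-164*137)*K(8) + (-1333579 + (-788 + 157*310))/(-162512 - 1750286)) = √((-164*137)*(5 + 2*8²) + (-1333579 + (-788 + 157*310))/(-162512 - 1750286)) = √(-22468*(5 + 2*64) + (-1333579 + (-788 + 48670))/(-1912798)) = √(-22468*(5 + 128) + (-1333579 + 47882)*(-1/1912798)) = √(-22468*133 - 1285697*(-1/1912798)) = √(-2988244 + 1285697/1912798) = √(-5715905861015/1912798) = I*√10933373299137769970/1912798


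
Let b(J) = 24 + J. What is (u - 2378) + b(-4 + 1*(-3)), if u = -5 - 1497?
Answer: -3863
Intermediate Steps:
u = -1502
(u - 2378) + b(-4 + 1*(-3)) = (-1502 - 2378) + (24 + (-4 + 1*(-3))) = -3880 + (24 + (-4 - 3)) = -3880 + (24 - 7) = -3880 + 17 = -3863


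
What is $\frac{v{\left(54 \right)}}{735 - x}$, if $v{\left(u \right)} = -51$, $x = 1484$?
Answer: $\frac{51}{749} \approx 0.068091$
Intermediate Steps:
$\frac{v{\left(54 \right)}}{735 - x} = - \frac{51}{735 - 1484} = - \frac{51}{-749} = \left(-51\right) \left(- \frac{1}{749}\right) = \frac{51}{749}$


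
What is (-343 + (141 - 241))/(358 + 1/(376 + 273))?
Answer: -287507/232343 ≈ -1.2374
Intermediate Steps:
(-343 + (141 - 241))/(358 + 1/(376 + 273)) = (-343 - 100)/(358 + 1/649) = -443/(358 + 1/649) = -443/232343/649 = -443*649/232343 = -287507/232343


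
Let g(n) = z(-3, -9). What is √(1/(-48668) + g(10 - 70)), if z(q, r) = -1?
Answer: I*√1119387/1058 ≈ 1.0*I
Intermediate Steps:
g(n) = -1
√(1/(-48668) + g(10 - 70)) = √(1/(-48668) - 1) = √(-1/48668 - 1) = √(-48669/48668) = I*√1119387/1058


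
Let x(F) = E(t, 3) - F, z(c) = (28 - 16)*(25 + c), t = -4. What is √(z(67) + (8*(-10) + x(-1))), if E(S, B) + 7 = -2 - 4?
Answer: 2*√253 ≈ 31.812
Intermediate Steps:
z(c) = 300 + 12*c (z(c) = 12*(25 + c) = 300 + 12*c)
E(S, B) = -13 (E(S, B) = -7 + (-2 - 4) = -7 - 6 = -13)
x(F) = -13 - F
√(z(67) + (8*(-10) + x(-1))) = √((300 + 12*67) + (8*(-10) + (-13 - 1*(-1)))) = √((300 + 804) + (-80 + (-13 + 1))) = √(1104 + (-80 - 12)) = √(1104 - 92) = √1012 = 2*√253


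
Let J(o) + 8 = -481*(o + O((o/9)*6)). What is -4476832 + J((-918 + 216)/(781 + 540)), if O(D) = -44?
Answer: -5885610334/1321 ≈ -4.4554e+6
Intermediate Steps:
J(o) = 21156 - 481*o (J(o) = -8 - 481*(o - 44) = -8 - 481*(-44 + o) = -8 + (21164 - 481*o) = 21156 - 481*o)
-4476832 + J((-918 + 216)/(781 + 540)) = -4476832 + (21156 - 481*(-918 + 216)/(781 + 540)) = -4476832 + (21156 - (-337662)/1321) = -4476832 + (21156 - 481*(-702/1321)) = -4476832 + (21156 + 337662/1321) = -4476832 + 28284738/1321 = -5885610334/1321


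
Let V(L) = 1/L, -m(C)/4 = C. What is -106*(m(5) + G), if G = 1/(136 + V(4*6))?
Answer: 6919256/3265 ≈ 2119.2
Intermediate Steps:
m(C) = -4*C
G = 24/3265 (G = 1/(136 + 1/(4*6)) = 1/(136 + 1/24) = 1/(3265/24) = 24/3265 ≈ 0.0073507)
-106*(m(5) + G) = -106*(-4*5 + 24/3265) = -106*(-20 + 24/3265) = -106*(-65276/3265) = 6919256/3265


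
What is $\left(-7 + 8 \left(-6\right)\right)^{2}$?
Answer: $3025$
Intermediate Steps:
$\left(-7 + 8 \left(-6\right)\right)^{2} = \left(-7 - 48\right)^{2} = \left(-55\right)^{2} = 3025$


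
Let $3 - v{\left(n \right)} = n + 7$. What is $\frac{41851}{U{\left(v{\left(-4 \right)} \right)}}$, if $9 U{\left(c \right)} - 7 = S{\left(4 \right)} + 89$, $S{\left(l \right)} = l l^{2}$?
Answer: $\frac{376659}{160} \approx 2354.1$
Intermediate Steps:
$v{\left(n \right)} = -4 - n$ ($v{\left(n \right)} = 3 - \left(n + 7\right) = 3 - \left(7 + n\right) = -4 - n$)
$S{\left(l \right)} = l^{3}$
$U{\left(c \right)} = \frac{160}{9}$ ($U{\left(c \right)} = \frac{7}{9} + \frac{4^{3} + 89}{9} = \frac{7}{9} + \frac{64 + 89}{9} = \frac{7}{9} + \frac{1}{9} \cdot 153 = \frac{7}{9} + 17 = \frac{160}{9}$)
$\frac{41851}{U{\left(v{\left(-4 \right)} \right)}} = \frac{41851}{\frac{160}{9}} = 41851 \cdot \frac{9}{160} = \frac{376659}{160}$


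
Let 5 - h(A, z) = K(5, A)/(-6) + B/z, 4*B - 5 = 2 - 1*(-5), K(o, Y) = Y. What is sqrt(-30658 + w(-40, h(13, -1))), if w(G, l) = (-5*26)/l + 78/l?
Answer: 5*I*sqrt(4563898)/61 ≈ 175.11*I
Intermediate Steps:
B = 3 (B = 5/4 + (2 - 1*(-5))/4 = 5/4 + (2 + 5)/4 = 5/4 + (1/4)*7 = 5/4 + 7/4 = 3)
h(A, z) = 5 - 3/z + A/6 (h(A, z) = 5 - (A/(-6) + 3/z) = 5 - (A*(-1/6) + 3/z) = 5 - (-A/6 + 3/z) = 5 - (3/z - A/6) = 5 + (-3/z + A/6) = 5 - 3/z + A/6)
w(G, l) = -52/l (w(G, l) = -130/l + 78/l = -52/l)
sqrt(-30658 + w(-40, h(13, -1))) = sqrt(-30658 - 52/(5 - 3/(-1) + (1/6)*13)) = sqrt(-30658 - 52/(5 - 3*(-1) + 13/6)) = sqrt(-30658 - 52/(5 + 3 + 13/6)) = sqrt(-30658 - 52/61/6) = sqrt(-30658 - 52*6/61) = sqrt(-30658 - 312/61) = sqrt(-1870450/61) = 5*I*sqrt(4563898)/61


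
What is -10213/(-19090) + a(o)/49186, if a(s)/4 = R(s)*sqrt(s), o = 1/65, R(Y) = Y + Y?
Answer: 10213/19090 + 4*sqrt(65)/103905425 ≈ 0.53499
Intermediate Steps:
R(Y) = 2*Y
o = 1/65 ≈ 0.015385
a(s) = 8*s**(3/2) (a(s) = 4*((2*s)*sqrt(s)) = 4*(2*s**(3/2)) = 8*s**(3/2))
-10213/(-19090) + a(o)/49186 = -10213/(-19090) + (8*(1/65)**(3/2))/49186 = -10213*(-1/19090) + (8*(sqrt(65)/4225))*(1/49186) = 10213/19090 + (8*sqrt(65)/4225)*(1/49186) = 10213/19090 + 4*sqrt(65)/103905425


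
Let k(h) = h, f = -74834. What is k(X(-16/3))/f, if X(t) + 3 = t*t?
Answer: -229/673506 ≈ -0.00034001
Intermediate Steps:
X(t) = -3 + t**2 (X(t) = -3 + t*t = -3 + t**2)
k(X(-16/3))/f = (-3 + (-16/3)**2)/(-74834) = (-3 + (-16*1/3)**2)*(-1/74834) = (-3 + (-16/3)**2)*(-1/74834) = (-3 + 256/9)*(-1/74834) = (229/9)*(-1/74834) = -229/673506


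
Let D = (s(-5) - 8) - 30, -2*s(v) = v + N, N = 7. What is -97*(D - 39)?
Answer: 7566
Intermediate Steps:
s(v) = -7/2 - v/2 (s(v) = -(v + 7)/2 = -(7 + v)/2 = -7/2 - v/2)
D = -39 (D = ((-7/2 - 1/2*(-5)) - 8) - 30 = ((-7/2 + 5/2) - 8) - 30 = (-1 - 8) - 30 = -9 - 30 = -39)
-97*(D - 39) = -97*(-39 - 39) = -97*(-78) = 7566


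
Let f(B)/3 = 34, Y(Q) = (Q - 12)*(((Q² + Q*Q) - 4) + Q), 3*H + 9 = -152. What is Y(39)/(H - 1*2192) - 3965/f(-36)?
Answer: -52134379/687174 ≈ -75.868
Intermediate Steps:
H = -161/3 (H = -3 + (⅓)*(-152) = -3 - 152/3 = -161/3 ≈ -53.667)
Y(Q) = (-12 + Q)*(-4 + Q + 2*Q²) (Y(Q) = (-12 + Q)*(((Q² + Q²) - 4) + Q) = (-12 + Q)*((2*Q² - 4) + Q) = (-12 + Q)*((-4 + 2*Q²) + Q) = (-12 + Q)*(-4 + Q + 2*Q²))
f(B) = 102 (f(B) = 3*34 = 102)
Y(39)/(H - 1*2192) - 3965/f(-36) = (48 - 23*39² - 16*39 + 2*39³)/(-161/3 - 1*2192) - 3965/102 = (48 - 23*1521 - 624 + 2*59319)/(-161/3 - 2192) - 3965*1/102 = (48 - 34983 - 624 + 118638)/(-6737/3) - 3965/102 = 83079*(-3/6737) - 3965/102 = -249237/6737 - 3965/102 = -52134379/687174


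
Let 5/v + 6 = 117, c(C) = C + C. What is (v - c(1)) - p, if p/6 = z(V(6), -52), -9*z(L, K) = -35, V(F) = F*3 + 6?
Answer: -2807/111 ≈ -25.288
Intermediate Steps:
c(C) = 2*C
V(F) = 6 + 3*F (V(F) = 3*F + 6 = 6 + 3*F)
v = 5/111 (v = 5/(-6 + 117) = 5/111 ≈ 0.045045)
z(L, K) = 35/9 (z(L, K) = -1/9*(-35) = 35/9)
p = 70/3 (p = 6*(35/9) = 70/3 ≈ 23.333)
(v - c(1)) - p = (5/111 - 2) - 1*70/3 = (5/111 - 1*2) - 70/3 = (5/111 - 2) - 70/3 = -217/111 - 70/3 = -2807/111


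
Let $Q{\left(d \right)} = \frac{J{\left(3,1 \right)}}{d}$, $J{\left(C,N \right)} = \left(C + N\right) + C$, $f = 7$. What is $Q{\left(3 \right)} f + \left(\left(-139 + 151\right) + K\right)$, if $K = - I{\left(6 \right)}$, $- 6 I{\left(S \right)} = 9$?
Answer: $\frac{179}{6} \approx 29.833$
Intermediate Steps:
$I{\left(S \right)} = - \frac{3}{2}$ ($I{\left(S \right)} = \left(- \frac{1}{6}\right) 9 = - \frac{3}{2}$)
$K = \frac{3}{2}$ ($K = \left(-1\right) \left(- \frac{3}{2}\right) = \frac{3}{2} \approx 1.5$)
$J{\left(C,N \right)} = N + 2 C$
$Q{\left(d \right)} = \frac{7}{d}$ ($Q{\left(d \right)} = \frac{1 + 2 \cdot 3}{d} = \frac{1 + 6}{d} = \frac{7}{d}$)
$Q{\left(3 \right)} f + \left(\left(-139 + 151\right) + K\right) = \frac{7}{3} \cdot 7 + \left(\left(-139 + 151\right) + \frac{3}{2}\right) = 7 \cdot \frac{1}{3} \cdot 7 + \left(12 + \frac{3}{2}\right) = \frac{7}{3} \cdot 7 + \frac{27}{2} = \frac{49}{3} + \frac{27}{2} = \frac{179}{6}$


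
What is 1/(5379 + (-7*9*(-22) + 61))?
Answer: 1/6826 ≈ 0.00014650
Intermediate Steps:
1/(5379 + (-7*9*(-22) + 61)) = 1/(5379 + (-63*(-22) + 61)) = 1/(5379 + (1386 + 61)) = 1/(5379 + 1447) = 1/6826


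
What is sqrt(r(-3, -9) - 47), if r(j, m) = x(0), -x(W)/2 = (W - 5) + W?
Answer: I*sqrt(37) ≈ 6.0828*I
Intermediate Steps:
x(W) = 10 - 4*W (x(W) = -2*((W - 5) + W) = -2*((-5 + W) + W) = -2*(-5 + 2*W) = 10 - 4*W)
r(j, m) = 10 (r(j, m) = 10 - 4*0 = 10 + 0 = 10)
sqrt(r(-3, -9) - 47) = sqrt(10 - 47) = sqrt(-37) = I*sqrt(37)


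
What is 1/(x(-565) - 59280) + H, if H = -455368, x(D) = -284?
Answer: -27123539553/59564 ≈ -4.5537e+5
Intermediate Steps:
1/(x(-565) - 59280) + H = 1/(-284 - 59280) - 455368 = 1/(-59564) - 455368 = -1/59564 - 455368 = -27123539553/59564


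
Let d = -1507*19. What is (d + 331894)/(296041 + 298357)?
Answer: 43323/84914 ≈ 0.51020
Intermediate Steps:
d = -28633
(d + 331894)/(296041 + 298357) = (-28633 + 331894)/(296041 + 298357) = 303261/594398 = 303261*(1/594398) = 43323/84914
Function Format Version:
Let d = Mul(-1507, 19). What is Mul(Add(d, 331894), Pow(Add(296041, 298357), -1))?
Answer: Rational(43323, 84914) ≈ 0.51020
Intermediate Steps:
d = -28633
Mul(Add(d, 331894), Pow(Add(296041, 298357), -1)) = Mul(Add(-28633, 331894), Pow(Add(296041, 298357), -1)) = Mul(303261, Pow(594398, -1)) = Mul(303261, Rational(1, 594398)) = Rational(43323, 84914)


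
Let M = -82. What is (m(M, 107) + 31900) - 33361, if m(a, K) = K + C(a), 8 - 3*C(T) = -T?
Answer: -4136/3 ≈ -1378.7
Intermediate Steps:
C(T) = 8/3 + T/3 (C(T) = 8/3 - (-1)*T/3 = 8/3 + T/3)
m(a, K) = 8/3 + K + a/3 (m(a, K) = K + (8/3 + a/3) = 8/3 + K + a/3)
(m(M, 107) + 31900) - 33361 = ((8/3 + 107 + (1/3)*(-82)) + 31900) - 33361 = ((8/3 + 107 - 82/3) + 31900) - 33361 = (247/3 + 31900) - 33361 = 95947/3 - 33361 = -4136/3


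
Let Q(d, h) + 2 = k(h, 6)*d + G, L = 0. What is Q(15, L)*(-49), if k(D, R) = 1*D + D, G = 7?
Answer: -245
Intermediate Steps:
k(D, R) = 2*D (k(D, R) = D + D = 2*D)
Q(d, h) = 5 + 2*d*h (Q(d, h) = -2 + ((2*h)*d + 7) = -2 + (2*d*h + 7) = -2 + (7 + 2*d*h) = 5 + 2*d*h)
Q(15, L)*(-49) = (5 + 2*15*0)*(-49) = (5 + 0)*(-49) = 5*(-49) = -245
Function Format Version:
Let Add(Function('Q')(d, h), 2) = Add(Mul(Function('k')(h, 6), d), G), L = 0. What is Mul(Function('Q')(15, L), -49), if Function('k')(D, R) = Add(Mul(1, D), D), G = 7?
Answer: -245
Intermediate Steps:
Function('k')(D, R) = Mul(2, D) (Function('k')(D, R) = Add(D, D) = Mul(2, D))
Function('Q')(d, h) = Add(5, Mul(2, d, h)) (Function('Q')(d, h) = Add(-2, Add(Mul(Mul(2, h), d), 7)) = Add(-2, Add(Mul(2, d, h), 7)) = Add(-2, Add(7, Mul(2, d, h))) = Add(5, Mul(2, d, h)))
Mul(Function('Q')(15, L), -49) = Mul(Add(5, Mul(2, 15, 0)), -49) = Mul(Add(5, 0), -49) = Mul(5, -49) = -245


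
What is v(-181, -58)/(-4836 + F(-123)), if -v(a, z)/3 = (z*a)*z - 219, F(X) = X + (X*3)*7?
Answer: -609103/2514 ≈ -242.28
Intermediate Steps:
F(X) = 22*X (F(X) = X + (3*X)*7 = X + 21*X = 22*X)
v(a, z) = 657 - 3*a*z² (v(a, z) = -3*((z*a)*z - 219) = -3*((a*z)*z - 219) = -3*(a*z² - 219) = -3*(-219 + a*z²) = 657 - 3*a*z²)
v(-181, -58)/(-4836 + F(-123)) = (657 - 3*(-181)*(-58)²)/(-4836 + 22*(-123)) = (657 - 3*(-181)*3364)/(-4836 - 2706) = (657 + 1826652)/(-7542) = 1827309*(-1/7542) = -609103/2514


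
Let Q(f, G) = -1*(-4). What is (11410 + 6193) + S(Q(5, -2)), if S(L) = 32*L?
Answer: 17731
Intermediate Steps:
Q(f, G) = 4
(11410 + 6193) + S(Q(5, -2)) = (11410 + 6193) + 32*4 = 17603 + 128 = 17731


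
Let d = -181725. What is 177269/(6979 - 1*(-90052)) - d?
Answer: 17633135744/97031 ≈ 1.8173e+5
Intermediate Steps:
177269/(6979 - 1*(-90052)) - d = 177269/(6979 - 1*(-90052)) - 1*(-181725) = 177269/(6979 + 90052) + 181725 = 177269/97031 + 181725 = 17633135744/97031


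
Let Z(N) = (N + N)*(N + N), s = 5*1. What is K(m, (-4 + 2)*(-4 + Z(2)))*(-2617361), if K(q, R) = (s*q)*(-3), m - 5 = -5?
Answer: 0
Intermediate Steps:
m = 0 (m = 5 - 5 = 0)
s = 5
Z(N) = 4*N**2 (Z(N) = (2*N)*(2*N) = 4*N**2)
K(q, R) = -15*q (K(q, R) = (5*q)*(-3) = -15*q)
K(m, (-4 + 2)*(-4 + Z(2)))*(-2617361) = -15*0*(-2617361) = 0*(-2617361) = 0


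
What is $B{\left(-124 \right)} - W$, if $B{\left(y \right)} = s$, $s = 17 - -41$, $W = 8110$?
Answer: $-8052$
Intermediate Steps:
$s = 58$ ($s = 17 + 41 = 58$)
$B{\left(y \right)} = 58$
$B{\left(-124 \right)} - W = 58 - 8110 = -8052$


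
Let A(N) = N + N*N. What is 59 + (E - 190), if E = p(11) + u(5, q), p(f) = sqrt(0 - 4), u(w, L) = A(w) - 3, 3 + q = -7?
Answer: -104 + 2*I ≈ -104.0 + 2.0*I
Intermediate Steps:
q = -10 (q = -3 - 7 = -10)
A(N) = N + N**2
u(w, L) = -3 + w*(1 + w) (u(w, L) = w*(1 + w) - 3 = -3 + w*(1 + w))
p(f) = 2*I (p(f) = sqrt(-4) = 2*I)
E = 27 + 2*I (E = 2*I + (-3 + 5*(1 + 5)) = 2*I + (-3 + 5*6) = 2*I + (-3 + 30) = 2*I + 27 = 27 + 2*I ≈ 27.0 + 2.0*I)
59 + (E - 190) = 59 + ((27 + 2*I) - 190) = 59 + (-163 + 2*I) = -104 + 2*I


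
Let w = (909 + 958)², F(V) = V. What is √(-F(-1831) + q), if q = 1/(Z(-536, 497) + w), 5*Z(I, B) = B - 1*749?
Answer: 2*√139037859894297971/17428193 ≈ 42.790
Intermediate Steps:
Z(I, B) = -749/5 + B/5 (Z(I, B) = (B - 1*749)/5 = (B - 749)/5 = (-749 + B)/5 = -749/5 + B/5)
w = 3485689 (w = 1867² = 3485689)
q = 5/17428193 (q = 1/((-749/5 + (⅕)*497) + 3485689) = 1/((-749/5 + 497/5) + 3485689) = 1/(-252/5 + 3485689) = 1/(17428193/5) = 5/17428193 ≈ 2.8689e-7)
√(-F(-1831) + q) = √(-1*(-1831) + 5/17428193) = √(1831 + 5/17428193) = √(31911021388/17428193) = 2*√139037859894297971/17428193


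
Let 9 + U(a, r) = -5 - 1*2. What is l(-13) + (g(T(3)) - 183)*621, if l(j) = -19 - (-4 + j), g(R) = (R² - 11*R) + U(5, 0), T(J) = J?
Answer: -138485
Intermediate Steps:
U(a, r) = -16 (U(a, r) = -9 + (-5 - 1*2) = -9 + (-5 - 2) = -9 - 7 = -16)
g(R) = -16 + R² - 11*R (g(R) = (R² - 11*R) - 16 = -16 + R² - 11*R)
l(j) = -15 - j (l(j) = -19 + (4 - j) = -15 - j)
l(-13) + (g(T(3)) - 183)*621 = (-15 - 1*(-13)) + ((-16 + 3² - 11*3) - 183)*621 = (-15 + 13) + ((-16 + 9 - 33) - 183)*621 = -2 + (-40 - 183)*621 = -2 - 223*621 = -2 - 138483 = -138485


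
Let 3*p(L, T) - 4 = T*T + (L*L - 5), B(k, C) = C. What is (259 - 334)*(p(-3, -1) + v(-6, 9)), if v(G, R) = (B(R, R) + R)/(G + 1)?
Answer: 45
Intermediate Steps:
v(G, R) = 2*R/(1 + G) (v(G, R) = (R + R)/(G + 1) = (2*R)/(1 + G) = 2*R/(1 + G))
p(L, T) = -⅓ + L²/3 + T²/3 (p(L, T) = 4/3 + (T*T + (L*L - 5))/3 = 4/3 + (T² + (L² - 5))/3 = 4/3 + (T² + (-5 + L²))/3 = 4/3 + (-5 + L² + T²)/3 = 4/3 + (-5/3 + L²/3 + T²/3) = -⅓ + L²/3 + T²/3)
(259 - 334)*(p(-3, -1) + v(-6, 9)) = (259 - 334)*((-⅓ + (⅓)*(-3)² + (⅓)*(-1)²) + 2*9/(1 - 6)) = -75*((-⅓ + (⅓)*9 + (⅓)*1) + 2*9/(-5)) = -75*((-⅓ + 3 + ⅓) + 2*9*(-⅕)) = -75*(3 - 18/5) = -75*(-⅗) = 45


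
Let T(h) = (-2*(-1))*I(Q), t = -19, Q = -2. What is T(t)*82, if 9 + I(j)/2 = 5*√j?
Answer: -2952 + 1640*I*√2 ≈ -2952.0 + 2319.3*I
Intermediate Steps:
I(j) = -18 + 10*√j (I(j) = -18 + 2*(5*√j) = -18 + 10*√j)
T(h) = -36 + 20*I*√2 (T(h) = (-2*(-1))*(-18 + 10*√(-2)) = 2*(-18 + 10*(I*√2)) = 2*(-18 + 10*I*√2) = -36 + 20*I*√2)
T(t)*82 = (-36 + 20*I*√2)*82 = -2952 + 1640*I*√2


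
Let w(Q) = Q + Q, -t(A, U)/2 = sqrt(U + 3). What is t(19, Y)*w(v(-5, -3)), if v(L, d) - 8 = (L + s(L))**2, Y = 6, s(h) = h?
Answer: -1296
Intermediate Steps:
v(L, d) = 8 + 4*L**2 (v(L, d) = 8 + (L + L)**2 = 8 + (2*L)**2 = 8 + 4*L**2)
t(A, U) = -2*sqrt(3 + U) (t(A, U) = -2*sqrt(U + 3) = -2*sqrt(3 + U))
w(Q) = 2*Q
t(19, Y)*w(v(-5, -3)) = (-2*sqrt(3 + 6))*(2*(8 + 4*(-5)**2)) = (-2*sqrt(9))*(2*(8 + 4*25)) = (-2*3)*(2*(8 + 100)) = -12*108 = -6*216 = -1296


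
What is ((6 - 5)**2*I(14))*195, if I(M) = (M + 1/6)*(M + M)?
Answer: 77350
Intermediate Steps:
I(M) = 2*M*(1/6 + M) (I(M) = (M + 1/6)*(2*M) = (1/6 + M)*(2*M) = 2*M*(1/6 + M))
((6 - 5)**2*I(14))*195 = ((6 - 5)**2*((1/3)*14*(1 + 6*14)))*195 = (1**2*((1/3)*14*(1 + 84)))*195 = (1*((1/3)*14*85))*195 = (1*(1190/3))*195 = (1190/3)*195 = 77350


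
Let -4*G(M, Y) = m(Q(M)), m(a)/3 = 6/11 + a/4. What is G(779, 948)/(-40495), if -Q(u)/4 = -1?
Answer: 51/1781780 ≈ 2.8623e-5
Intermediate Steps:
Q(u) = 4 (Q(u) = -4*(-1) = 4)
m(a) = 18/11 + 3*a/4 (m(a) = 3*(6/11 + a/4) = 18/11 + 3*a/4)
G(M, Y) = -51/44 (G(M, Y) = -(18/11 + (¾)*4)/4 = -(18/11 + 3)/4 = -¼*51/11 = -51/44)
G(779, 948)/(-40495) = -51/44/(-40495) = -51/44*(-1/40495) = 51/1781780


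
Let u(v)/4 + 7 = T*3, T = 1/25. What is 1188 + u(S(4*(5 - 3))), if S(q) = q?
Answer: 29012/25 ≈ 1160.5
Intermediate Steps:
T = 1/25 ≈ 0.040000
u(v) = -688/25 (u(v) = -28 + 4*((1/25)*3) = -28 + 4*(3/25) = -28 + 12/25 = -688/25)
1188 + u(S(4*(5 - 3))) = 1188 - 688/25 = 29012/25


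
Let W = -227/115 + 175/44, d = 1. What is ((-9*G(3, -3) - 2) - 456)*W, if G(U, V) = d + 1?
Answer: -1206303/1265 ≈ -953.60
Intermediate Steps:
G(U, V) = 2 (G(U, V) = 1 + 1 = 2)
W = 10137/5060 (W = -227*1/115 + 175*(1/44) = -227/115 + 175/44 = 10137/5060 ≈ 2.0034)
((-9*G(3, -3) - 2) - 456)*W = ((-9*2 - 2) - 456)*(10137/5060) = ((-18 - 2) - 456)*(10137/5060) = (-20 - 456)*(10137/5060) = -476*10137/5060 = -1206303/1265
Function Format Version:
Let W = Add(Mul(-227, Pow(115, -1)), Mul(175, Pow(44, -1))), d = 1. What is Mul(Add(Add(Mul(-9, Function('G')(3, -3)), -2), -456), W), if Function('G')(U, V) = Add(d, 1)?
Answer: Rational(-1206303, 1265) ≈ -953.60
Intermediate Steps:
Function('G')(U, V) = 2 (Function('G')(U, V) = Add(1, 1) = 2)
W = Rational(10137, 5060) (W = Add(Mul(-227, Rational(1, 115)), Mul(175, Rational(1, 44))) = Add(Rational(-227, 115), Rational(175, 44)) = Rational(10137, 5060) ≈ 2.0034)
Mul(Add(Add(Mul(-9, Function('G')(3, -3)), -2), -456), W) = Mul(Add(Add(Mul(-9, 2), -2), -456), Rational(10137, 5060)) = Mul(Add(Add(-18, -2), -456), Rational(10137, 5060)) = Mul(Add(-20, -456), Rational(10137, 5060)) = Mul(-476, Rational(10137, 5060)) = Rational(-1206303, 1265)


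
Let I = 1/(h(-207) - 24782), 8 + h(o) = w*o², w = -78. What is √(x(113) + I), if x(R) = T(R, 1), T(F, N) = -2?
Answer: 2595*I*√841753/1683506 ≈ 1.4142*I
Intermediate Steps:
h(o) = -8 - 78*o²
x(R) = -2
I = -1/3367012 (I = 1/((-8 - 78*(-207)²) - 24782) = 1/((-8 - 78*42849) - 24782) = 1/((-8 - 3342222) - 24782) = 1/(-3342230 - 24782) = 1/(-3367012) = -1/3367012 ≈ -2.9700e-7)
√(x(113) + I) = √(-2 - 1/3367012) = √(-6734025/3367012) = 2595*I*√841753/1683506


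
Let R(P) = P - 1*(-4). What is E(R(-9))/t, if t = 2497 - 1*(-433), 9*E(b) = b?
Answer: -1/5274 ≈ -0.00018961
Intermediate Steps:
R(P) = 4 + P (R(P) = P + 4 = 4 + P)
E(b) = b/9
t = 2930 (t = 2497 + 433 = 2930)
E(R(-9))/t = ((4 - 9)/9)/2930 = ((1/9)*(-5))*(1/2930) = -5/9*1/2930 = -1/5274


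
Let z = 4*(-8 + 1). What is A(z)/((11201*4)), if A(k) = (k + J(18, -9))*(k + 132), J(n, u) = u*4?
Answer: -1664/11201 ≈ -0.14856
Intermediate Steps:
J(n, u) = 4*u
z = -28 (z = 4*(-7) = -28)
A(k) = (-36 + k)*(132 + k) (A(k) = (k + 4*(-9))*(k + 132) = (k - 36)*(132 + k) = (-36 + k)*(132 + k))
A(z)/((11201*4)) = (-4752 + (-28)² + 96*(-28))/((11201*4)) = (-4752 + 784 - 2688)/44804 = -6656*1/44804 = -1664/11201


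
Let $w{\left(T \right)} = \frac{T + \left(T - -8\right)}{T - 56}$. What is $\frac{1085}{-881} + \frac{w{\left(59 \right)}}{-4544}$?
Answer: $- \frac{2483621}{2001632} \approx -1.2408$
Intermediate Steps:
$w{\left(T \right)} = \frac{8 + 2 T}{-56 + T}$ ($w{\left(T \right)} = \frac{T + \left(T + 8\right)}{-56 + T} = \frac{T + \left(8 + T\right)}{-56 + T} = \frac{8 + 2 T}{-56 + T}$)
$\frac{1085}{-881} + \frac{w{\left(59 \right)}}{-4544} = \frac{1085}{-881} + \frac{2 \frac{1}{-56 + 59} \left(4 + 59\right)}{-4544} = 1085 \left(- \frac{1}{881}\right) + 2 \cdot \frac{1}{3} \cdot 63 \left(- \frac{1}{4544}\right) = - \frac{1085}{881} + 2 \cdot \frac{1}{3} \cdot 63 \left(- \frac{1}{4544}\right) = - \frac{1085}{881} + 42 \left(- \frac{1}{4544}\right) = - \frac{1085}{881} - \frac{21}{2272} = - \frac{2483621}{2001632}$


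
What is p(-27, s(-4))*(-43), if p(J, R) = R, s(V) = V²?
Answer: -688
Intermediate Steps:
p(-27, s(-4))*(-43) = (-4)²*(-43) = 16*(-43) = -688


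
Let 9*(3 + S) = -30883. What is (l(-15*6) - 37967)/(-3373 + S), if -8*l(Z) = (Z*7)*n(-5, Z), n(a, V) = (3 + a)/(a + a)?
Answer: 1366245/245068 ≈ 5.5750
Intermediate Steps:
n(a, V) = (3 + a)/(2*a) (n(a, V) = (3 + a)/((2*a)) = (3 + a)*(1/(2*a)) = (3 + a)/(2*a))
S = -30910/9 (S = -3 + (1/9)*(-30883) = -3 - 30883/9 = -30910/9 ≈ -3434.4)
l(Z) = -7*Z/40 (l(Z) = -Z*7*(1/2)*(3 - 5)/(-5)/8 = -7*Z*(1/2)*(-1/5)*(-2)/8 = -7*Z/(8*5) = -7*Z/40)
(l(-15*6) - 37967)/(-3373 + S) = (-(-21)*6/8 - 37967)/(-3373 - 30910/9) = (-7/40*(-90) - 37967)/(-61267/9) = (63/4 - 37967)*(-9/61267) = -151805/4*(-9/61267) = 1366245/245068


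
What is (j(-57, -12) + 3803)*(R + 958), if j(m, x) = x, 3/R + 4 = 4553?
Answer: 16520969495/4549 ≈ 3.6318e+6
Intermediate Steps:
R = 3/4549 (R = 3/(-4 + 4553) = 3/4549 ≈ 0.00065949)
(j(-57, -12) + 3803)*(R + 958) = (-12 + 3803)*(3/4549 + 958) = 3791*(4357945/4549) = 16520969495/4549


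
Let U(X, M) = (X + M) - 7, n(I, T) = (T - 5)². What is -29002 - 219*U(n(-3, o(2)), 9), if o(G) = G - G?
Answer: -34915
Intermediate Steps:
o(G) = 0
n(I, T) = (-5 + T)²
U(X, M) = -7 + M + X (U(X, M) = (M + X) - 7 = -7 + M + X)
-29002 - 219*U(n(-3, o(2)), 9) = -29002 - 219*(-7 + 9 + (-5 + 0)²) = -29002 - 219*(-7 + 9 + (-5)²) = -29002 - 219*(-7 + 9 + 25) = -29002 - 219*27 = -29002 - 5913 = -34915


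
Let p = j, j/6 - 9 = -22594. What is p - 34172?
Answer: -169682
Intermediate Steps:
j = -135510 (j = 54 + 6*(-22594) = 54 - 135564 = -135510)
p = -135510
p - 34172 = -135510 - 34172 = -169682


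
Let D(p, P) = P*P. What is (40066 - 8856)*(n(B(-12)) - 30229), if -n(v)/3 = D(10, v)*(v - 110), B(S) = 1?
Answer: -933241420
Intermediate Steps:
D(p, P) = P²
n(v) = -3*v²*(-110 + v) (n(v) = -3*v²*(v - 110) = -3*v²*(-110 + v))
(40066 - 8856)*(n(B(-12)) - 30229) = (40066 - 8856)*(3*1²*(110 - 1*1) - 30229) = 31210*(3*1*(110 - 1) - 30229) = 31210*(3*1*109 - 30229) = 31210*(327 - 30229) = 31210*(-29902) = -933241420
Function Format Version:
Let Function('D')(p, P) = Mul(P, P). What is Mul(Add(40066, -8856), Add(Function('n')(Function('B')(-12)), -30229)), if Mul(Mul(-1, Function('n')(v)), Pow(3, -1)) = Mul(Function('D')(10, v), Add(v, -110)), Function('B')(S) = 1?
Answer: -933241420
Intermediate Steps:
Function('D')(p, P) = Pow(P, 2)
Function('n')(v) = Mul(-3, Pow(v, 2), Add(-110, v)) (Function('n')(v) = Mul(-3, Mul(Pow(v, 2), Add(v, -110))) = Mul(-3, Mul(Pow(v, 2), Add(-110, v))) = Mul(-3, Pow(v, 2), Add(-110, v)))
Mul(Add(40066, -8856), Add(Function('n')(Function('B')(-12)), -30229)) = Mul(Add(40066, -8856), Add(Mul(3, Pow(1, 2), Add(110, Mul(-1, 1))), -30229)) = Mul(31210, Add(Mul(3, 1, Add(110, -1)), -30229)) = Mul(31210, Add(Mul(3, 1, 109), -30229)) = Mul(31210, Add(327, -30229)) = Mul(31210, -29902) = -933241420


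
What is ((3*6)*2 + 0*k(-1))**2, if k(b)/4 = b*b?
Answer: 1296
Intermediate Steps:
k(b) = 4*b**2 (k(b) = 4*(b*b) = 4*b**2)
((3*6)*2 + 0*k(-1))**2 = ((3*6)*2 + 0*(4*(-1)**2))**2 = (18*2 + 0*(4*1))**2 = (36 + 0*4)**2 = (36 + 0)**2 = 36**2 = 1296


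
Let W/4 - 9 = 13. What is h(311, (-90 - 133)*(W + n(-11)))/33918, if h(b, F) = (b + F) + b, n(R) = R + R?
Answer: -7048/16959 ≈ -0.41559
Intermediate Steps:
W = 88 (W = 36 + 4*13 = 36 + 52 = 88)
n(R) = 2*R
h(b, F) = F + 2*b (h(b, F) = (F + b) + b = F + 2*b)
h(311, (-90 - 133)*(W + n(-11)))/33918 = ((-90 - 133)*(88 + 2*(-11)) + 2*311)/33918 = (-223*(88 - 22) + 622)*(1/33918) = (-223*66 + 622)*(1/33918) = (-14718 + 622)*(1/33918) = -14096*1/33918 = -7048/16959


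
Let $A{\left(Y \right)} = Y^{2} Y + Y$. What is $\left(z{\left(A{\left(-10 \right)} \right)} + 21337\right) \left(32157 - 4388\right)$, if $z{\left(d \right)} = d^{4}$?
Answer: $28896533346197153$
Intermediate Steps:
$A{\left(Y \right)} = Y + Y^{3}$ ($A{\left(Y \right)} = Y^{3} + Y = Y + Y^{3}$)
$\left(z{\left(A{\left(-10 \right)} \right)} + 21337\right) \left(32157 - 4388\right) = \left(\left(-10 + \left(-10\right)^{3}\right)^{4} + 21337\right) \left(32157 - 4388\right) = \left(\left(-10 - 1000\right)^{4} + 21337\right) 27769 = \left(\left(-1010\right)^{4} + 21337\right) 27769 = \left(1040604010000 + 21337\right) 27769 = 1040604031337 \cdot 27769 = 28896533346197153$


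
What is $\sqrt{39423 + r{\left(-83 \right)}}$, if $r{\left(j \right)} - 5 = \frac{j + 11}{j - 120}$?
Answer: $\frac{2 \sqrt{406200767}}{203} \approx 198.57$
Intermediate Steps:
$r{\left(j \right)} = 5 + \frac{11 + j}{-120 + j}$ ($r{\left(j \right)} = 5 + \frac{j + 11}{j - 120} = 5 + \frac{11 + j}{-120 + j}$)
$\sqrt{39423 + r{\left(-83 \right)}} = \sqrt{39423 + \frac{-589 + 6 \left(-83\right)}{-120 - 83}} = \sqrt{39423 + \frac{-589 - 498}{-203}} = \sqrt{39423 - - \frac{1087}{203}} = \sqrt{39423 + \frac{1087}{203}} = \sqrt{\frac{8003956}{203}} = \frac{2 \sqrt{406200767}}{203}$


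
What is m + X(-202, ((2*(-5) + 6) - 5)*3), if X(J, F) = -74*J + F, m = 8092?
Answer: 23013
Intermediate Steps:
X(J, F) = F - 74*J
m + X(-202, ((2*(-5) + 6) - 5)*3) = 8092 + (((2*(-5) + 6) - 5)*3 - 74*(-202)) = 8092 + (((-10 + 6) - 5)*3 + 14948) = 8092 + ((-4 - 5)*3 + 14948) = 8092 + (-9*3 + 14948) = 8092 + (-27 + 14948) = 8092 + 14921 = 23013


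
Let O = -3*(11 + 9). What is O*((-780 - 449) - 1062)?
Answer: 137460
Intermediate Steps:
O = -60 (O = -3*20 = -60)
O*((-780 - 449) - 1062) = -60*((-780 - 449) - 1062) = -60*(-1229 - 1062) = -60*(-2291) = 137460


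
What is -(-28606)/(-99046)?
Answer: -14303/49523 ≈ -0.28882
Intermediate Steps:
-(-28606)/(-99046) = -(-28606)*(-1)/99046 = -1*14303/49523 = -14303/49523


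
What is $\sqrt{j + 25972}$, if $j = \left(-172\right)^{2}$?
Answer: $2 \sqrt{13889} \approx 235.7$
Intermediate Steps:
$j = 29584$
$\sqrt{j + 25972} = \sqrt{29584 + 25972} = \sqrt{55556} = 2 \sqrt{13889}$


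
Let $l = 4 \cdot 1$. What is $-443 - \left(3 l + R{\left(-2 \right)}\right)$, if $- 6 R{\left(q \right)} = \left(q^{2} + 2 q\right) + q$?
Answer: $- \frac{1366}{3} \approx -455.33$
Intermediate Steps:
$l = 4$
$R{\left(q \right)} = - \frac{q}{2} - \frac{q^{2}}{6}$ ($R{\left(q \right)} = - \frac{\left(q^{2} + 2 q\right) + q}{6} = - \frac{q^{2} + 3 q}{6} = - \frac{q}{2} - \frac{q^{2}}{6}$)
$-443 - \left(3 l + R{\left(-2 \right)}\right) = -443 - \left(3 \cdot 4 - - \frac{3 - 2}{3}\right) = -443 - \left(12 - \left(- \frac{1}{3}\right) 1\right) = -443 - \left(12 + \frac{1}{3}\right) = -443 - \frac{37}{3} = - \frac{1366}{3}$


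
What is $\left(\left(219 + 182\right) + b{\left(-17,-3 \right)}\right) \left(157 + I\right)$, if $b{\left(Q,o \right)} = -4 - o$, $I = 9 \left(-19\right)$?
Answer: $-5600$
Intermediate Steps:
$I = -171$
$\left(\left(219 + 182\right) + b{\left(-17,-3 \right)}\right) \left(157 + I\right) = \left(\left(219 + 182\right) - 1\right) \left(157 - 171\right) = \left(401 + \left(-4 + 3\right)\right) \left(-14\right) = \left(401 - 1\right) \left(-14\right) = 400 \left(-14\right) = -5600$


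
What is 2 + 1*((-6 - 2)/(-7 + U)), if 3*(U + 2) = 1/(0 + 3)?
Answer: 29/10 ≈ 2.9000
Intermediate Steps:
U = -17/9 (U = -2 + 1/(3*(0 + 3)) = -2 + (⅓)/3 = -2 + (⅓)*(⅓) = -2 + ⅑ = -17/9 ≈ -1.8889)
2 + 1*((-6 - 2)/(-7 + U)) = 2 + 1*((-6 - 2)/(-7 - 17/9)) = 2 + 1*(-8/(-80/9)) = 2 + 1*(-8*(-9/80)) = 2 + 1*(9/10) = 2 + 9/10 = 29/10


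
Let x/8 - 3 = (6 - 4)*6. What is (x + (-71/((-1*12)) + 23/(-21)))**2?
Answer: 12215025/784 ≈ 15580.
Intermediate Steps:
x = 120 (x = 24 + 8*((6 - 4)*6) = 24 + 8*(2*6) = 24 + 8*12 = 24 + 96 = 120)
(x + (-71/((-1*12)) + 23/(-21)))**2 = (120 + (-71/((-1*12)) + 23/(-21)))**2 = (120 + (-71/(-12) + 23*(-1/21)))**2 = (120 + (-71*(-1/12) - 23/21))**2 = (120 + (71/12 - 23/21))**2 = (120 + 135/28)**2 = (3495/28)**2 = 12215025/784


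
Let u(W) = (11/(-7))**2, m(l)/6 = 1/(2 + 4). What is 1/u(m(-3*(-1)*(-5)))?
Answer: 49/121 ≈ 0.40496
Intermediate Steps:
m(l) = 1 (m(l) = 6/(2 + 4) = 6/6 = 6*(1/6) = 1)
u(W) = 121/49 (u(W) = (11*(-1/7))**2 = (-11/7)**2 = 121/49)
1/u(m(-3*(-1)*(-5))) = 1/(121/49) = 49/121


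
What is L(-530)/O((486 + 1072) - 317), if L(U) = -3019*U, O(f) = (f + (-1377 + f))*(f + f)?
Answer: 160007/274261 ≈ 0.58341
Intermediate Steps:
O(f) = 2*f*(-1377 + 2*f) (O(f) = (-1377 + 2*f)*(2*f) = 2*f*(-1377 + 2*f))
L(-530)/O((486 + 1072) - 317) = (-3019*(-530))/((2*((486 + 1072) - 317)*(-1377 + 2*((486 + 1072) - 317)))) = 1600070/((2*(1558 - 317)*(-1377 + 2*(1558 - 317)))) = 1600070/((2*1241*(-1377 + 2*1241))) = 1600070/((2*1241*(-1377 + 2482))) = 1600070/((2*1241*1105)) = 1600070/2742610 = 1600070*(1/2742610) = 160007/274261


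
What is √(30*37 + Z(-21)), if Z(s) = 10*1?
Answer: 4*√70 ≈ 33.466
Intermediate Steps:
Z(s) = 10
√(30*37 + Z(-21)) = √(30*37 + 10) = √(1110 + 10) = √1120 = 4*√70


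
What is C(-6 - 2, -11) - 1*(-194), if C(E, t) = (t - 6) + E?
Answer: 169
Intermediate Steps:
C(E, t) = -6 + E + t (C(E, t) = (-6 + t) + E = -6 + E + t)
C(-6 - 2, -11) - 1*(-194) = (-6 + (-6 - 2) - 11) - 1*(-194) = (-6 - 8 - 11) + 194 = -25 + 194 = 169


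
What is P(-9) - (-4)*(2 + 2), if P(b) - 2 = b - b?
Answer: 18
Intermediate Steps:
P(b) = 2 (P(b) = 2 + (b - b) = 2 + 0 = 2)
P(-9) - (-4)*(2 + 2) = 2 - (-4)*(2 + 2) = 2 - (-4)*4 = 2 - 1*(-16) = 2 + 16 = 18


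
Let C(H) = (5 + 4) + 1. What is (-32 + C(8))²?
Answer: 484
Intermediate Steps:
C(H) = 10 (C(H) = 9 + 1 = 10)
(-32 + C(8))² = (-32 + 10)² = (-22)² = 484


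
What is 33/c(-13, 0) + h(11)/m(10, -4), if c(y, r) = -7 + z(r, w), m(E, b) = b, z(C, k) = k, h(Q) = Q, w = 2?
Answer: -187/20 ≈ -9.3500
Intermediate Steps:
c(y, r) = -5 (c(y, r) = -7 + 2 = -5)
33/c(-13, 0) + h(11)/m(10, -4) = 33/(-5) + 11/(-4) = 33*(-⅕) + 11*(-¼) = -33/5 - 11/4 = -187/20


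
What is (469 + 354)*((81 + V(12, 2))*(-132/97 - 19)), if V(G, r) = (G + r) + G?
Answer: -173920475/97 ≈ -1.7930e+6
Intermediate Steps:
V(G, r) = r + 2*G
(469 + 354)*((81 + V(12, 2))*(-132/97 - 19)) = (469 + 354)*((81 + (2 + 2*12))*(-132/97 - 19)) = 823*((81 + (2 + 24))*(-132*1/97 - 19)) = 823*((81 + 26)*(-132/97 - 19)) = 823*(107*(-1975/97)) = 823*(-211325/97) = -173920475/97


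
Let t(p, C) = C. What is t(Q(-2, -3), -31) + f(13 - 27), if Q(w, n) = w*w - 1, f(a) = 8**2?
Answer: 33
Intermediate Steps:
f(a) = 64
Q(w, n) = -1 + w**2 (Q(w, n) = w**2 - 1 = -1 + w**2)
t(Q(-2, -3), -31) + f(13 - 27) = -31 + 64 = 33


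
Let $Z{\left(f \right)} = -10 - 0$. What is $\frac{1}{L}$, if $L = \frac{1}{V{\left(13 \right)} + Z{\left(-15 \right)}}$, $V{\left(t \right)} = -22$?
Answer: $-32$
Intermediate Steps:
$Z{\left(f \right)} = -10$ ($Z{\left(f \right)} = -10 + 0 = -10$)
$L = - \frac{1}{32}$ ($L = \frac{1}{-22 - 10} = \frac{1}{-32} = - \frac{1}{32} \approx -0.03125$)
$\frac{1}{L} = \frac{1}{- \frac{1}{32}} = -32$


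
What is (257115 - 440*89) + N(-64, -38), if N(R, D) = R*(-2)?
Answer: 218083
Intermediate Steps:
N(R, D) = -2*R
(257115 - 440*89) + N(-64, -38) = (257115 - 440*89) - 2*(-64) = (257115 - 39160) + 128 = 217955 + 128 = 218083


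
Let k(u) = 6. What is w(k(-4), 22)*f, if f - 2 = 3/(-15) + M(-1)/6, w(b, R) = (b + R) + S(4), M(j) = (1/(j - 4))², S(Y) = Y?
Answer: 4336/75 ≈ 57.813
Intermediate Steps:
M(j) = (-4 + j)⁻² (M(j) = (1/(-4 + j))² = (-4 + j)⁻²)
w(b, R) = 4 + R + b (w(b, R) = (b + R) + 4 = (R + b) + 4 = 4 + R + b)
f = 271/150 (f = 2 + (3/(-15) + 1/((-4 - 1)²*6)) = 2 + (3*(-1/15) + (⅙)/(-5)²) = 2 + (-⅕ + (1/25)*(⅙)) = 2 + (-⅕ + 1/150) = 2 - 29/150 = 271/150 ≈ 1.8067)
w(k(-4), 22)*f = (4 + 22 + 6)*(271/150) = 32*(271/150) = 4336/75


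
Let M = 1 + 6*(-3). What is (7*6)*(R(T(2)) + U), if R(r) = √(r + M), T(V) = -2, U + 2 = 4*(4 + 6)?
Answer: 1596 + 42*I*√19 ≈ 1596.0 + 183.07*I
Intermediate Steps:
M = -17 (M = 1 - 18 = -17)
U = 38 (U = -2 + 4*(4 + 6) = -2 + 4*10 = -2 + 40 = 38)
R(r) = √(-17 + r) (R(r) = √(r - 17) = √(-17 + r))
(7*6)*(R(T(2)) + U) = (7*6)*(√(-17 - 2) + 38) = 42*(√(-19) + 38) = 42*(I*√19 + 38) = 42*(38 + I*√19) = 1596 + 42*I*√19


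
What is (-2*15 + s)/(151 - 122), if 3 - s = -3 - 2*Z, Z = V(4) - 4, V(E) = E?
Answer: -24/29 ≈ -0.82759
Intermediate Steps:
Z = 0 (Z = 4 - 4 = 0)
s = 6 (s = 3 - (-3 - 2*0) = 3 - (-3 + 0) = 3 - 1*(-3) = 3 + 3 = 6)
(-2*15 + s)/(151 - 122) = (-2*15 + 6)/(151 - 122) = (-30 + 6)/29 = (1/29)*(-24) = -24/29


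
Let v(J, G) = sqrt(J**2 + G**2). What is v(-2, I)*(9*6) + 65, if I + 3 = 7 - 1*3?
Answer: 65 + 54*sqrt(5) ≈ 185.75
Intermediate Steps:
I = 1 (I = -3 + (7 - 1*3) = -3 + (7 - 3) = -3 + 4 = 1)
v(J, G) = sqrt(G**2 + J**2)
v(-2, I)*(9*6) + 65 = sqrt(1**2 + (-2)**2)*(9*6) + 65 = sqrt(1 + 4)*54 + 65 = sqrt(5)*54 + 65 = 54*sqrt(5) + 65 = 65 + 54*sqrt(5)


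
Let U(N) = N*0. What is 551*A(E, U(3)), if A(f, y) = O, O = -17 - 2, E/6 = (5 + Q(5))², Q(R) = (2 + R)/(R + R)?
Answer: -10469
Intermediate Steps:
Q(R) = (2 + R)/(2*R) (Q(R) = (2 + R)/((2*R)) = (1/(2*R))*(2 + R) = (2 + R)/(2*R))
E = 9747/50 (E = 6*(5 + (½)*(2 + 5)/5)² = 6*(5 + (½)*(⅕)*7)² = 6*(5 + 7/10)² = 6*(57/10)² = 6*(3249/100) = 9747/50 ≈ 194.94)
U(N) = 0
O = -19
A(f, y) = -19
551*A(E, U(3)) = 551*(-19) = -10469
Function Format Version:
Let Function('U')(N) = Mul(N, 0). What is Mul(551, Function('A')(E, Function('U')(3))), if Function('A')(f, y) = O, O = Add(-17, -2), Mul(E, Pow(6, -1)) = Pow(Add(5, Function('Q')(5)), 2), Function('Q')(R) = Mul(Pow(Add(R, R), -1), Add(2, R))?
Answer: -10469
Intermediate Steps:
Function('Q')(R) = Mul(Rational(1, 2), Pow(R, -1), Add(2, R)) (Function('Q')(R) = Mul(Pow(Mul(2, R), -1), Add(2, R)) = Mul(Mul(Rational(1, 2), Pow(R, -1)), Add(2, R)) = Mul(Rational(1, 2), Pow(R, -1), Add(2, R)))
E = Rational(9747, 50) (E = Mul(6, Pow(Add(5, Mul(Rational(1, 2), Pow(5, -1), Add(2, 5))), 2)) = Mul(6, Pow(Add(5, Mul(Rational(1, 2), Rational(1, 5), 7)), 2)) = Mul(6, Pow(Add(5, Rational(7, 10)), 2)) = Mul(6, Pow(Rational(57, 10), 2)) = Mul(6, Rational(3249, 100)) = Rational(9747, 50) ≈ 194.94)
Function('U')(N) = 0
O = -19
Function('A')(f, y) = -19
Mul(551, Function('A')(E, Function('U')(3))) = Mul(551, -19) = -10469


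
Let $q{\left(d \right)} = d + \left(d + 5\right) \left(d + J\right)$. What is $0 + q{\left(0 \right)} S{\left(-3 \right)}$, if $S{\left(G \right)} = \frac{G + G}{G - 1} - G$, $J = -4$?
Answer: $-90$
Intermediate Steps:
$S{\left(G \right)} = - G + \frac{2 G}{-1 + G}$ ($S{\left(G \right)} = \frac{2 G}{-1 + G} - G = - G + \frac{2 G}{-1 + G}$)
$q{\left(d \right)} = d + \left(-4 + d\right) \left(5 + d\right)$ ($q{\left(d \right)} = d + \left(d + 5\right) \left(d - 4\right) = d + \left(5 + d\right) \left(-4 + d\right) = d + \left(-4 + d\right) \left(5 + d\right)$)
$0 + q{\left(0 \right)} S{\left(-3 \right)} = 0 + \left(-20 + 0^{2} + 2 \cdot 0\right) \left(- \frac{3 \left(3 - -3\right)}{-1 - 3}\right) = 0 + \left(-20 + 0 + 0\right) \left(- \frac{3 \left(3 + 3\right)}{-4}\right) = 0 - 20 \left(\left(-3\right) \left(- \frac{1}{4}\right) 6\right) = 0 - 90 = -90$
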